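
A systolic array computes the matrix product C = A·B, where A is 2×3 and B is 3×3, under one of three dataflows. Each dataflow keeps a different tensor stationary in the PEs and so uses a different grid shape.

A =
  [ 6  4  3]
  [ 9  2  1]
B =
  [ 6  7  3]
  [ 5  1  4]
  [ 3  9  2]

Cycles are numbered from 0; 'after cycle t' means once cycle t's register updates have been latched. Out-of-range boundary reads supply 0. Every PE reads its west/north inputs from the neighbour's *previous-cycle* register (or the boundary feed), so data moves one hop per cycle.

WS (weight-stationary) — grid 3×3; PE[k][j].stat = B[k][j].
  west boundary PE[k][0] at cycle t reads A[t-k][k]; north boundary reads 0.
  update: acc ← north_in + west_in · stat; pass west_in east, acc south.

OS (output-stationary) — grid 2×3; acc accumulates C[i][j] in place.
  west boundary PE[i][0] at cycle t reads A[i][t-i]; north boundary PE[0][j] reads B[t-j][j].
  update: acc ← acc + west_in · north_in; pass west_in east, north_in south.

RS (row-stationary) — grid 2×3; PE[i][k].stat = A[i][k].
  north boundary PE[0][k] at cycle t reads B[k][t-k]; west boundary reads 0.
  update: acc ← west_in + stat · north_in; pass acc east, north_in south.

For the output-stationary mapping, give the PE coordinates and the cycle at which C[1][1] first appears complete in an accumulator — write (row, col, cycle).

(row, col, cycle) = (1, 1, 4)

OS: C[1][1] accumulates in PE[1][1]:
  c0 r1c1: 0 / 0 / 0
  c1 r1c1: 0 / 0 / 0
  c2 r1c1: 63 / 9 / 7
  c3 r1c1: 65 / 2 / 1
  c4 r1c1: 74 / 1 / 9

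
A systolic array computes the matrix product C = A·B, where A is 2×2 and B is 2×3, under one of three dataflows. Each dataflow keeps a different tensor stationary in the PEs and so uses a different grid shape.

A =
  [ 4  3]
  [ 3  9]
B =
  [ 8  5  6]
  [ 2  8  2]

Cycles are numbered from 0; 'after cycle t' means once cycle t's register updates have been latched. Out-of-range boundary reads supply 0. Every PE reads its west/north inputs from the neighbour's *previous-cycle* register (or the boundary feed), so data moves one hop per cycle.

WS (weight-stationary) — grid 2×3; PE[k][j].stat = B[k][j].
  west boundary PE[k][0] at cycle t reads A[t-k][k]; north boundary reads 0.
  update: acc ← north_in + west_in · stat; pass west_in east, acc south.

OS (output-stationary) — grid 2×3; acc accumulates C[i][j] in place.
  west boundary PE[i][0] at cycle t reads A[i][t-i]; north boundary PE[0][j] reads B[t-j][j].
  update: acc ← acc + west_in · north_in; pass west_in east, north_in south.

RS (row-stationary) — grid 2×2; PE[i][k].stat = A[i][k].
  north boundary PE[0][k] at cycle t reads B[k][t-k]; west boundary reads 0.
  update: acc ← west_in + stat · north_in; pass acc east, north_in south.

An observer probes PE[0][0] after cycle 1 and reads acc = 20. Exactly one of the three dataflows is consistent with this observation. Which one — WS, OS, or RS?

WS (2×3 grid), PE[0][0]:
  [0] (0,0) acc=32 (h:4 v:32)
  [1] (0,0) acc=24 (h:3 v:24)
OS (2×3 grid), PE[0][0]:
  [0] (0,0) acc=32 (h:4 v:8)
  [1] (0,0) acc=38 (h:3 v:2)
RS (2×2 grid), PE[0][0]:
  [0] (0,0) acc=32 (h:32 v:8)
  [1] (0,0) acc=20 (h:20 v:5)

dataflow = RS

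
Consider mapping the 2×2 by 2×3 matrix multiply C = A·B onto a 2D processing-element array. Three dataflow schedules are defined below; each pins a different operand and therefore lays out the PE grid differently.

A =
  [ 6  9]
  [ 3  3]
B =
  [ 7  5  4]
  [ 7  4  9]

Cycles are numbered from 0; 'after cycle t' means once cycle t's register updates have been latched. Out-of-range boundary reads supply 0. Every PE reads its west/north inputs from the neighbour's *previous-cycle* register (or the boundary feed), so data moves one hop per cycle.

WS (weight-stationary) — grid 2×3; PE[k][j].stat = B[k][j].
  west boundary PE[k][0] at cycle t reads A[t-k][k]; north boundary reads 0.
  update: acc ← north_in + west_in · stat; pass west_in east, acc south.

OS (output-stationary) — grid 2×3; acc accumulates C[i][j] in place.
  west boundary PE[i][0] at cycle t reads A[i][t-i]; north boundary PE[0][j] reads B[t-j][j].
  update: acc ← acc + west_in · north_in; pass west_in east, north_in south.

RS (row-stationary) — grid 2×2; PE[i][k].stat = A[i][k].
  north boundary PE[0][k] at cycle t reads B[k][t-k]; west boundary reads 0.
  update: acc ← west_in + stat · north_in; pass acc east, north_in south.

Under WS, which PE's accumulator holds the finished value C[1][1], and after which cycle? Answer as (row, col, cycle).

WS: C[1][1] accumulates in PE[1][1]:
  t=0 PE[1][1]: acc=0 h=0 v=0
  t=1 PE[1][1]: acc=0 h=0 v=0
  t=2 PE[1][1]: acc=66 h=9 v=66
  t=3 PE[1][1]: acc=27 h=3 v=27

(row, col, cycle) = (1, 1, 3)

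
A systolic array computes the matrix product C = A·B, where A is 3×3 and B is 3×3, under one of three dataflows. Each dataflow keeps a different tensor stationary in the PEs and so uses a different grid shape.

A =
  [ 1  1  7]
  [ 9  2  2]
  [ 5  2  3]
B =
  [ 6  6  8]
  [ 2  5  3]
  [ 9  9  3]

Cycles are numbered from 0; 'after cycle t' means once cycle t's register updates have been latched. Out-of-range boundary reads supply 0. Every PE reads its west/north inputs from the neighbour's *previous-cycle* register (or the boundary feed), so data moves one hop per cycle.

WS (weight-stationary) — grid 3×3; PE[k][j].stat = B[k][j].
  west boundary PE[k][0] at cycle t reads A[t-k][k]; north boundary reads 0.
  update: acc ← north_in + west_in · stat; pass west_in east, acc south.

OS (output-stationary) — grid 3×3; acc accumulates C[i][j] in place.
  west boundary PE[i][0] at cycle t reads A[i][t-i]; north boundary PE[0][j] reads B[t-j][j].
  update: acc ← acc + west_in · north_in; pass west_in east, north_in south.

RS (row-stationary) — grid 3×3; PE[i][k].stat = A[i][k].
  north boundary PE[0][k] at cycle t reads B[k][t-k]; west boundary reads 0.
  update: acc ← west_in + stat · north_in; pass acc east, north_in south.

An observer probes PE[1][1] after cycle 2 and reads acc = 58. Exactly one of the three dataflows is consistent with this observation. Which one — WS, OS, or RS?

dataflow = RS

Under WS (3×3), PE[1][1]:
  0: (1,1).acc=0  regs=<0,0>
  1: (1,1).acc=0  regs=<0,0>
  2: (1,1).acc=11  regs=<1,11>
Under OS (3×3), PE[1][1]:
  0: (1,1).acc=0  regs=<0,0>
  1: (1,1).acc=0  regs=<0,0>
  2: (1,1).acc=54  regs=<9,6>
Under RS (3×3), PE[1][1]:
  0: (1,1).acc=0  regs=<0,0>
  1: (1,1).acc=0  regs=<0,0>
  2: (1,1).acc=58  regs=<58,2>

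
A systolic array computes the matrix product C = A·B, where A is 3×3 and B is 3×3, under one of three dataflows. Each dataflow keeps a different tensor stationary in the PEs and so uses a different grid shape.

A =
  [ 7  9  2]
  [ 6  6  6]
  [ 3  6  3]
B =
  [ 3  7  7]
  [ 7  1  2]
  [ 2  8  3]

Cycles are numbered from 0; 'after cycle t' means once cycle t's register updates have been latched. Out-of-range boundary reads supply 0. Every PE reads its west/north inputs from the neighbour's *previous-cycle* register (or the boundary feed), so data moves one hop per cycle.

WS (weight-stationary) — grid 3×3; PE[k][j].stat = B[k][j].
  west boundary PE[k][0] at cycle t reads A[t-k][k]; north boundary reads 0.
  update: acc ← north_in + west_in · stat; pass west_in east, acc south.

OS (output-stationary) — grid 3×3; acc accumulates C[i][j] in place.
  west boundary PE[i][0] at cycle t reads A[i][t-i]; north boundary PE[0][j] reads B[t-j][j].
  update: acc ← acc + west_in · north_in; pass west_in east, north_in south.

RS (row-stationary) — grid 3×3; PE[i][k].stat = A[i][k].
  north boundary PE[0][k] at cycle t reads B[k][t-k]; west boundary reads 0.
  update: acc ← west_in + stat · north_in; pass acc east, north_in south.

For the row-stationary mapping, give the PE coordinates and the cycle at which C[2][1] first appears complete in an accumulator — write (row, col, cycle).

(row, col, cycle) = (2, 2, 5)

Under RS, C[2][1] lands at PE[2][2]:
  0: (2,2).acc=0  regs=<0,0>
  1: (2,2).acc=0  regs=<0,0>
  2: (2,2).acc=0  regs=<0,0>
  3: (2,2).acc=0  regs=<0,0>
  4: (2,2).acc=57  regs=<57,2>
  5: (2,2).acc=51  regs=<51,8>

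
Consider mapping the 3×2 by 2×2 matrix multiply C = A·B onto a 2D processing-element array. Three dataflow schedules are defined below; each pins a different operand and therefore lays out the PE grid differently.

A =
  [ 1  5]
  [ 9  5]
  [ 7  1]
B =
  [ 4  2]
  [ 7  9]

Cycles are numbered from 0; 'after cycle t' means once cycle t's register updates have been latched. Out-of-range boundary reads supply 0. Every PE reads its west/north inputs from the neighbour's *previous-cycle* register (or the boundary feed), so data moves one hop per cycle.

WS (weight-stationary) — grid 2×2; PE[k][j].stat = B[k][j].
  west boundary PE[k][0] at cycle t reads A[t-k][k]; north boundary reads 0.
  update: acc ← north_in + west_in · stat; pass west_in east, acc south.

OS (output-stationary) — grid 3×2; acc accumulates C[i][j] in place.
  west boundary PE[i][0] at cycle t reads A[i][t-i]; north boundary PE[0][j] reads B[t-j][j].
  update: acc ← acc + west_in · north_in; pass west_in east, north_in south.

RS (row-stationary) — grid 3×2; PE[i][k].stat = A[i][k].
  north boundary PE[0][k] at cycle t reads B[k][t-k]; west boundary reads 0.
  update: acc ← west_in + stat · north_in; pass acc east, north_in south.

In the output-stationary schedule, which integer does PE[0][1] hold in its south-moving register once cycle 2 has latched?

OS 3×2: PE[0][1] cycle-by-cycle (with neighbour feeds):
  @0  [0,0]  acc 4  |  →1  ↓4
  @0  [0,1]  acc 0  |  →0  ↓0
  @1  [0,0]  acc 39  |  →5  ↓7
  @1  [0,1]  acc 2  |  →1  ↓2
  @2  [0,0]  acc 39  |  →0  ↓0
  @2  [0,1]  acc 47  |  →5  ↓9

register = 9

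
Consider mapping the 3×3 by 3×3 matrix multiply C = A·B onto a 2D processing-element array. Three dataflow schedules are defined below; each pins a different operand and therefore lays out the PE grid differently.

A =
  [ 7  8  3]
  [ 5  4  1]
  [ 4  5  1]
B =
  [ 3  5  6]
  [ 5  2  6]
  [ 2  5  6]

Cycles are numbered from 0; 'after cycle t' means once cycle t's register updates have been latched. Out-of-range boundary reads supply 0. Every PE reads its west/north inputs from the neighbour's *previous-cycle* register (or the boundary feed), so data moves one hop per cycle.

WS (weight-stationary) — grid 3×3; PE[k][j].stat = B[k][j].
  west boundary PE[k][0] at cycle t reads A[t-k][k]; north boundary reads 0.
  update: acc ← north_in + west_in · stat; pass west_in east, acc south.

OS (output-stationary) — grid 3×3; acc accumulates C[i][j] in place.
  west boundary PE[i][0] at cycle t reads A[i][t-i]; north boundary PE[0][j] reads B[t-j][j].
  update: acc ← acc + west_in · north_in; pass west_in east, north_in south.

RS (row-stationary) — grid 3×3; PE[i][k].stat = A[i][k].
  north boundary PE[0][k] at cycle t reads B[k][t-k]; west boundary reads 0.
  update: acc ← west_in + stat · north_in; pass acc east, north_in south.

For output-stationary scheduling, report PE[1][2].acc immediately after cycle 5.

PE[1][2].acc = 60

Tracing OS — 3×3 array, target PE[1][2]:
  [0] (0,2) acc=0 (h:0 v:0)
  [0] (1,1) acc=0 (h:0 v:0)
  [0] (1,2) acc=0 (h:0 v:0)
  [1] (0,2) acc=0 (h:0 v:0)
  [1] (1,1) acc=0 (h:0 v:0)
  [1] (1,2) acc=0 (h:0 v:0)
  [2] (0,2) acc=42 (h:7 v:6)
  [2] (1,1) acc=25 (h:5 v:5)
  [2] (1,2) acc=0 (h:0 v:0)
  [3] (0,2) acc=90 (h:8 v:6)
  [3] (1,1) acc=33 (h:4 v:2)
  [3] (1,2) acc=30 (h:5 v:6)
  [4] (0,2) acc=108 (h:3 v:6)
  [4] (1,1) acc=38 (h:1 v:5)
  [4] (1,2) acc=54 (h:4 v:6)
  [5] (0,2) acc=108 (h:0 v:0)
  [5] (1,1) acc=38 (h:0 v:0)
  [5] (1,2) acc=60 (h:1 v:6)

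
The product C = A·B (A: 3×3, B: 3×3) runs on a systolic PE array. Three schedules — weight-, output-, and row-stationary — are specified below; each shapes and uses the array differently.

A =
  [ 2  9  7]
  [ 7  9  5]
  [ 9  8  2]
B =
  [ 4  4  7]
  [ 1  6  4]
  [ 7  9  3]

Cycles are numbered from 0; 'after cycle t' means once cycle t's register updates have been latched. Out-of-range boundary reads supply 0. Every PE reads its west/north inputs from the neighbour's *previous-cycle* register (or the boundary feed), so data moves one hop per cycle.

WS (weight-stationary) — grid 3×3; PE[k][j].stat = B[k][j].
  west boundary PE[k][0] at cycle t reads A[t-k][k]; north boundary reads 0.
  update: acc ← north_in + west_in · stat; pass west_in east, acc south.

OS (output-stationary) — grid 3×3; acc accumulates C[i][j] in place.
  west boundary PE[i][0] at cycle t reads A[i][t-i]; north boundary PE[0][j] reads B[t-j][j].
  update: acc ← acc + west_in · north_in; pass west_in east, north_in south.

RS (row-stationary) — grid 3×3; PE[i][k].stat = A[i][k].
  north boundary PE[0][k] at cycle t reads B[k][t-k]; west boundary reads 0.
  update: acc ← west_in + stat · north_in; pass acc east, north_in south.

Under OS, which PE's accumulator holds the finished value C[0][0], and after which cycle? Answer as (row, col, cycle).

(row, col, cycle) = (0, 0, 2)

OS: C[0][0] accumulates in PE[0][0]:
  @0  [0,0]  acc 8  |  →2  ↓4
  @1  [0,0]  acc 17  |  →9  ↓1
  @2  [0,0]  acc 66  |  →7  ↓7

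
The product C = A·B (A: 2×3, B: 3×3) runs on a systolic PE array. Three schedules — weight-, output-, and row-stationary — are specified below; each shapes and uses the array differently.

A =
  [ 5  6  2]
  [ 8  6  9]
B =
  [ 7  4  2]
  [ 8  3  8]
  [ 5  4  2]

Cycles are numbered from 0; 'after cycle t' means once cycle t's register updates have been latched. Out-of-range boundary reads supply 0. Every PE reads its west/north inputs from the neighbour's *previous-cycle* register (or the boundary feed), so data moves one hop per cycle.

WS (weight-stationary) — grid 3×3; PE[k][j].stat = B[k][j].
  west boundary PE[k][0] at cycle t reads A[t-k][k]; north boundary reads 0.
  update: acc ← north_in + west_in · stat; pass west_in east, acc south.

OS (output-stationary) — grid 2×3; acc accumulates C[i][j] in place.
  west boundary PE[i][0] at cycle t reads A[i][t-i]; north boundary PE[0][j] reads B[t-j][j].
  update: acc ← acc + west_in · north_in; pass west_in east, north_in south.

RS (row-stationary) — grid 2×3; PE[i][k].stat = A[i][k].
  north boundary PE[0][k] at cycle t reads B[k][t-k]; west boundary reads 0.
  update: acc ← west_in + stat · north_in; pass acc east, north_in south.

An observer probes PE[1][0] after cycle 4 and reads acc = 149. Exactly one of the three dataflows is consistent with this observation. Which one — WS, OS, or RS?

— WS: 3×3; PE[1][0] trace:
  cycle 0: PE[1][0] → acc 0, east 0, south 0
  cycle 1: PE[1][0] → acc 83, east 6, south 83
  cycle 2: PE[1][0] → acc 104, east 6, south 104
  cycle 3: PE[1][0] → acc 0, east 0, south 0
  cycle 4: PE[1][0] → acc 0, east 0, south 0
— OS: 2×3; PE[1][0] trace:
  cycle 0: PE[1][0] → acc 0, east 0, south 0
  cycle 1: PE[1][0] → acc 56, east 8, south 7
  cycle 2: PE[1][0] → acc 104, east 6, south 8
  cycle 3: PE[1][0] → acc 149, east 9, south 5
  cycle 4: PE[1][0] → acc 149, east 0, south 0
— RS: 2×3; PE[1][0] trace:
  cycle 0: PE[1][0] → acc 0, east 0, south 0
  cycle 1: PE[1][0] → acc 56, east 56, south 7
  cycle 2: PE[1][0] → acc 32, east 32, south 4
  cycle 3: PE[1][0] → acc 16, east 16, south 2
  cycle 4: PE[1][0] → acc 0, east 0, south 0

dataflow = OS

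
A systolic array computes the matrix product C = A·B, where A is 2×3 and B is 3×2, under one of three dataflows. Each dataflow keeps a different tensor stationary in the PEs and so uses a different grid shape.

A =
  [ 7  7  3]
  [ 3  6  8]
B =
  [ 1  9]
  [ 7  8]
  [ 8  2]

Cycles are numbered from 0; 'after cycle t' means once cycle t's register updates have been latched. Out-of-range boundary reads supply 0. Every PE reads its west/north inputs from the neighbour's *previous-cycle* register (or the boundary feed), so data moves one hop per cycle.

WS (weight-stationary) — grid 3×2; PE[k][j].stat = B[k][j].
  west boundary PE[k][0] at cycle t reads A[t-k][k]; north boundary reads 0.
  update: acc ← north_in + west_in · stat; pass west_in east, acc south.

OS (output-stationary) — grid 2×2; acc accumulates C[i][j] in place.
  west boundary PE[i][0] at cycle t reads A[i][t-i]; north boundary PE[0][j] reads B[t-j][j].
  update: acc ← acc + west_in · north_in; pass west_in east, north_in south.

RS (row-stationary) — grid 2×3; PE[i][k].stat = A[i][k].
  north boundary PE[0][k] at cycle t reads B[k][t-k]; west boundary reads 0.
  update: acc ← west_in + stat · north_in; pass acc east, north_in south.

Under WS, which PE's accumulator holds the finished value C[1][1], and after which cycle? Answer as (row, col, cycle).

Under WS, C[1][1] lands at PE[2][1]:
  0: (2,1).acc=0  regs=<0,0>
  1: (2,1).acc=0  regs=<0,0>
  2: (2,1).acc=0  regs=<0,0>
  3: (2,1).acc=125  regs=<3,125>
  4: (2,1).acc=91  regs=<8,91>

(row, col, cycle) = (2, 1, 4)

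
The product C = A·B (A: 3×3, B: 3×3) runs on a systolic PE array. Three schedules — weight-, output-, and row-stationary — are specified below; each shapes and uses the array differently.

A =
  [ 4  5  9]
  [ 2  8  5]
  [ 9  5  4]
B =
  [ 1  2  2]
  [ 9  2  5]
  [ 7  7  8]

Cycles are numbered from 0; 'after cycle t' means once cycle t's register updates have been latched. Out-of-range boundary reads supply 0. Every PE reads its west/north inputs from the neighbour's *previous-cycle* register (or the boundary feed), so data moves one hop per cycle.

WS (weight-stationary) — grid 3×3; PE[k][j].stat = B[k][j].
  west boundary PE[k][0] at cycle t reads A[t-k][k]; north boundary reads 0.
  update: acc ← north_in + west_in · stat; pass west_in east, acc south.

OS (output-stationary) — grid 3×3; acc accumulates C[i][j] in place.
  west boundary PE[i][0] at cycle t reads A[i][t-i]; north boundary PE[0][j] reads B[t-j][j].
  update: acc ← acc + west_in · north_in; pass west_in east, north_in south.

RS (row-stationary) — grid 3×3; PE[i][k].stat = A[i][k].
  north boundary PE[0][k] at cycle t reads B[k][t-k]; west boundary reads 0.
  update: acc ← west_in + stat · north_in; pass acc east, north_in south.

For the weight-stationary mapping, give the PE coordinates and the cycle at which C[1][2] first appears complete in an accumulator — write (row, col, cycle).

(row, col, cycle) = (2, 2, 5)

WS — PE[2][2] is where C[1][2] collects:
  c0 r2c2: 0 / 0 / 0
  c1 r2c2: 0 / 0 / 0
  c2 r2c2: 0 / 0 / 0
  c3 r2c2: 0 / 0 / 0
  c4 r2c2: 105 / 9 / 105
  c5 r2c2: 84 / 5 / 84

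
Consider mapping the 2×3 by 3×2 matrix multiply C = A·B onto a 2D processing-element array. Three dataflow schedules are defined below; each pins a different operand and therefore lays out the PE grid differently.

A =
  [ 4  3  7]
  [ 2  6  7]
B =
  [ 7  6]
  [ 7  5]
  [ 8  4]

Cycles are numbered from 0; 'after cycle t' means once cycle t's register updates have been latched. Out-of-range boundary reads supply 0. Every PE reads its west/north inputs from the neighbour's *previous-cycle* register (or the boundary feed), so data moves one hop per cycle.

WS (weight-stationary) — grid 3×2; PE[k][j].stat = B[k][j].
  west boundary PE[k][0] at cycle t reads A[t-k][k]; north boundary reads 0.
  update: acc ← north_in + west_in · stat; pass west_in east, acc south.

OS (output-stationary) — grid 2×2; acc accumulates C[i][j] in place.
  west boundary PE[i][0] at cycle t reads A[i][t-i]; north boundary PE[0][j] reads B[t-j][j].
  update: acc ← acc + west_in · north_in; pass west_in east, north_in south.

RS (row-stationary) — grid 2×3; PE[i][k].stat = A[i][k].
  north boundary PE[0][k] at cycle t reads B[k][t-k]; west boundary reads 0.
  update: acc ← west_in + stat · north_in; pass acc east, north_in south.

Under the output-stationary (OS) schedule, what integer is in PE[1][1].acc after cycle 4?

PE[1][1].acc = 70

OS on a 2×2 grid — tracing PE[1][1] and its feeders:
  0: (0,1).acc=0  regs=<0,0>
  0: (1,0).acc=0  regs=<0,0>
  0: (1,1).acc=0  regs=<0,0>
  1: (0,1).acc=24  regs=<4,6>
  1: (1,0).acc=14  regs=<2,7>
  1: (1,1).acc=0  regs=<0,0>
  2: (0,1).acc=39  regs=<3,5>
  2: (1,0).acc=56  regs=<6,7>
  2: (1,1).acc=12  regs=<2,6>
  3: (0,1).acc=67  regs=<7,4>
  3: (1,0).acc=112  regs=<7,8>
  3: (1,1).acc=42  regs=<6,5>
  4: (0,1).acc=67  regs=<0,0>
  4: (1,0).acc=112  regs=<0,0>
  4: (1,1).acc=70  regs=<7,4>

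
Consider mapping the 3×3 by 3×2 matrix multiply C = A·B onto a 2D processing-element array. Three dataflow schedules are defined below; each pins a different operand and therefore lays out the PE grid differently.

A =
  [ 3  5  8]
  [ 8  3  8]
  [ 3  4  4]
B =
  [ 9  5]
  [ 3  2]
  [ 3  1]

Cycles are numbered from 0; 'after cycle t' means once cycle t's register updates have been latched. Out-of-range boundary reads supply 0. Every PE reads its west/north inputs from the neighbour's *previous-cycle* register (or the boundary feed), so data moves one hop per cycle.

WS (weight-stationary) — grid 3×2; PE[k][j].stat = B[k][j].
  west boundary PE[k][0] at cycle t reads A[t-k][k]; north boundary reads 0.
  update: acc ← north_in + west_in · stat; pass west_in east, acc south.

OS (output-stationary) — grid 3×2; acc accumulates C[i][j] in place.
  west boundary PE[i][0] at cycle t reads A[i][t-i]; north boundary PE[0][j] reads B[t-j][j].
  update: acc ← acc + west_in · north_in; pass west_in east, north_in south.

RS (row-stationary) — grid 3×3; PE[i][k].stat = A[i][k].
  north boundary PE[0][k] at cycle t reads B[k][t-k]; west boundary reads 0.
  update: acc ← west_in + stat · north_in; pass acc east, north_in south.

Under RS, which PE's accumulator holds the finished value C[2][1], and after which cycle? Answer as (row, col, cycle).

(row, col, cycle) = (2, 2, 5)

Under RS, C[2][1] lands at PE[2][2]:
  [0] (2,2) acc=0 (h:0 v:0)
  [1] (2,2) acc=0 (h:0 v:0)
  [2] (2,2) acc=0 (h:0 v:0)
  [3] (2,2) acc=0 (h:0 v:0)
  [4] (2,2) acc=51 (h:51 v:3)
  [5] (2,2) acc=27 (h:27 v:1)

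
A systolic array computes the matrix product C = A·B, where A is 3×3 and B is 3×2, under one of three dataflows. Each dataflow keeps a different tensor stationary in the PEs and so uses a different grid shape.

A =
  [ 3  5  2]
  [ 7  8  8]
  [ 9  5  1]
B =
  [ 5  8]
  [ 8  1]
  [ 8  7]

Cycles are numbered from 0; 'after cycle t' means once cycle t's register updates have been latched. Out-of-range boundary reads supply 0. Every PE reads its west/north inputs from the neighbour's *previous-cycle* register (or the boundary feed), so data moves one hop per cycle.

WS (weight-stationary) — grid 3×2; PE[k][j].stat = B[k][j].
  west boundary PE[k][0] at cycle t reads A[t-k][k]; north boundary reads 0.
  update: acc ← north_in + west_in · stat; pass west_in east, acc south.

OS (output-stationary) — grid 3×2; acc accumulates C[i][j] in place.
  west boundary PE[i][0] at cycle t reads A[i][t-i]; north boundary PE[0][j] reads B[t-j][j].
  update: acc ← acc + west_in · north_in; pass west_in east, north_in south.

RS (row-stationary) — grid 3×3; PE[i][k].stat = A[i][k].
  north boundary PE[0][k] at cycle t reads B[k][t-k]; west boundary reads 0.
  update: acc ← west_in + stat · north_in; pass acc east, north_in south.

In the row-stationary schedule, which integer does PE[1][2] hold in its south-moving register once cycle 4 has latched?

Tracing RS — 3×3 array, target PE[1][2]:
  after 0 — PE[0][2] acc=0, pass-E 0, pass-S 0
  after 0 — PE[1][1] acc=0, pass-E 0, pass-S 0
  after 0 — PE[1][2] acc=0, pass-E 0, pass-S 0
  after 1 — PE[0][2] acc=0, pass-E 0, pass-S 0
  after 1 — PE[1][1] acc=0, pass-E 0, pass-S 0
  after 1 — PE[1][2] acc=0, pass-E 0, pass-S 0
  after 2 — PE[0][2] acc=71, pass-E 71, pass-S 8
  after 2 — PE[1][1] acc=99, pass-E 99, pass-S 8
  after 2 — PE[1][2] acc=0, pass-E 0, pass-S 0
  after 3 — PE[0][2] acc=43, pass-E 43, pass-S 7
  after 3 — PE[1][1] acc=64, pass-E 64, pass-S 1
  after 3 — PE[1][2] acc=163, pass-E 163, pass-S 8
  after 4 — PE[0][2] acc=0, pass-E 0, pass-S 0
  after 4 — PE[1][1] acc=0, pass-E 0, pass-S 0
  after 4 — PE[1][2] acc=120, pass-E 120, pass-S 7

register = 7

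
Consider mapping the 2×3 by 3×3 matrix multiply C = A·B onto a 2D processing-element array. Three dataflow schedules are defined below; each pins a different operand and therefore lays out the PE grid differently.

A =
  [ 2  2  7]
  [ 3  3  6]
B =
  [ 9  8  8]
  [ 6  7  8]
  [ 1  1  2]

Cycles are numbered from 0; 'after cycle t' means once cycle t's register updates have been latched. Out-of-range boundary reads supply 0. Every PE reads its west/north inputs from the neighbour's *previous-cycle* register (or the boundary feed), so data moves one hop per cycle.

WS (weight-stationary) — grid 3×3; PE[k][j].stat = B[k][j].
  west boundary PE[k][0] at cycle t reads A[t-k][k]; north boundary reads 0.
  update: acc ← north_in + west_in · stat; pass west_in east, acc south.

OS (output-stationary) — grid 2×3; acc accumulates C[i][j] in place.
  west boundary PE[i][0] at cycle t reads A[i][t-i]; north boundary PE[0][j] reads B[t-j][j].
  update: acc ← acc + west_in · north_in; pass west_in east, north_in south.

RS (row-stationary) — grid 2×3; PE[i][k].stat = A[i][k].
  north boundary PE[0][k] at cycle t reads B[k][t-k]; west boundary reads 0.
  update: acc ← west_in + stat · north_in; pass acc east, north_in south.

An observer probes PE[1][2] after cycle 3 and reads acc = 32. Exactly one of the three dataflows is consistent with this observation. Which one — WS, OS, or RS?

dataflow = WS

— WS: 3×3; PE[1][2] trace:
  after 0 — PE[1][2] acc=0, pass-E 0, pass-S 0
  after 1 — PE[1][2] acc=0, pass-E 0, pass-S 0
  after 2 — PE[1][2] acc=0, pass-E 0, pass-S 0
  after 3 — PE[1][2] acc=32, pass-E 2, pass-S 32
— OS: 2×3; PE[1][2] trace:
  after 0 — PE[1][2] acc=0, pass-E 0, pass-S 0
  after 1 — PE[1][2] acc=0, pass-E 0, pass-S 0
  after 2 — PE[1][2] acc=0, pass-E 0, pass-S 0
  after 3 — PE[1][2] acc=24, pass-E 3, pass-S 8
— RS: 2×3; PE[1][2] trace:
  after 0 — PE[1][2] acc=0, pass-E 0, pass-S 0
  after 1 — PE[1][2] acc=0, pass-E 0, pass-S 0
  after 2 — PE[1][2] acc=0, pass-E 0, pass-S 0
  after 3 — PE[1][2] acc=51, pass-E 51, pass-S 1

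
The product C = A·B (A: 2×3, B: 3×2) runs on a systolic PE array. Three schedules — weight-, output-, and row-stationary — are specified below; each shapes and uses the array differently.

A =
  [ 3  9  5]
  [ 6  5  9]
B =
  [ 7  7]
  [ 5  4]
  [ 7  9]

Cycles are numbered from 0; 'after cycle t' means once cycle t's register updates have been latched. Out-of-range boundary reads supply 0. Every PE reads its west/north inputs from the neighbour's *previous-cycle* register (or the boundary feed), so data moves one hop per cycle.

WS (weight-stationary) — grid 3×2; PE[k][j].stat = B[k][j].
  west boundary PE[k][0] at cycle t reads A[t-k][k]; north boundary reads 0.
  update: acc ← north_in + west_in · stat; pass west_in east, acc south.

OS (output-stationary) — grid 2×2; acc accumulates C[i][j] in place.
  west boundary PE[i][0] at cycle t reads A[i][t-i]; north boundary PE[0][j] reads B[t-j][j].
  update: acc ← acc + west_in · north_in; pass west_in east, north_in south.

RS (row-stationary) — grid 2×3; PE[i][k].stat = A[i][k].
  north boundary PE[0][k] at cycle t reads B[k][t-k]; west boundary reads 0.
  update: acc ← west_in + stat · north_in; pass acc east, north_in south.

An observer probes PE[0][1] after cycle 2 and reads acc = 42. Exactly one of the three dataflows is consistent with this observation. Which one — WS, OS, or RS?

Under WS (3×2), PE[0][1]:
  cycle 0: PE[0][1] → acc 0, east 0, south 0
  cycle 1: PE[0][1] → acc 21, east 3, south 21
  cycle 2: PE[0][1] → acc 42, east 6, south 42
Under OS (2×2), PE[0][1]:
  cycle 0: PE[0][1] → acc 0, east 0, south 0
  cycle 1: PE[0][1] → acc 21, east 3, south 7
  cycle 2: PE[0][1] → acc 57, east 9, south 4
Under RS (2×3), PE[0][1]:
  cycle 0: PE[0][1] → acc 0, east 0, south 0
  cycle 1: PE[0][1] → acc 66, east 66, south 5
  cycle 2: PE[0][1] → acc 57, east 57, south 4

dataflow = WS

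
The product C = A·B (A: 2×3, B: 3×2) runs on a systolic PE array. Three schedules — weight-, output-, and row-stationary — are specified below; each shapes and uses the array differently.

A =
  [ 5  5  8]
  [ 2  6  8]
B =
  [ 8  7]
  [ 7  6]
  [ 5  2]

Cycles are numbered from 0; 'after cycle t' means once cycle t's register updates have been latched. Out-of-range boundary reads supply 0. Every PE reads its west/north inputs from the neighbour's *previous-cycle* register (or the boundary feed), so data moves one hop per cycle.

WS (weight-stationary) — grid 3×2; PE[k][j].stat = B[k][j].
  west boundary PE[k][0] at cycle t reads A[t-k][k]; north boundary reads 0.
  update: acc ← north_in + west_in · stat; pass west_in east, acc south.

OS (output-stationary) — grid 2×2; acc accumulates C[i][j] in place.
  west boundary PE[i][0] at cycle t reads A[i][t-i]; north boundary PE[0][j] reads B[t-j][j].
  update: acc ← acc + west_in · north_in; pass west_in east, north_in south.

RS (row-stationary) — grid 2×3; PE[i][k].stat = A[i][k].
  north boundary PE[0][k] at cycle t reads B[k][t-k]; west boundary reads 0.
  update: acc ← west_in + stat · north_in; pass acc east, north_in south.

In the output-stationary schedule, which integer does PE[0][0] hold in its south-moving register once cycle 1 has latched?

Tracing OS — 2×2 array, target PE[0][0]:
  0: (0,0).acc=40  regs=<5,8>
  1: (0,0).acc=75  regs=<5,7>

register = 7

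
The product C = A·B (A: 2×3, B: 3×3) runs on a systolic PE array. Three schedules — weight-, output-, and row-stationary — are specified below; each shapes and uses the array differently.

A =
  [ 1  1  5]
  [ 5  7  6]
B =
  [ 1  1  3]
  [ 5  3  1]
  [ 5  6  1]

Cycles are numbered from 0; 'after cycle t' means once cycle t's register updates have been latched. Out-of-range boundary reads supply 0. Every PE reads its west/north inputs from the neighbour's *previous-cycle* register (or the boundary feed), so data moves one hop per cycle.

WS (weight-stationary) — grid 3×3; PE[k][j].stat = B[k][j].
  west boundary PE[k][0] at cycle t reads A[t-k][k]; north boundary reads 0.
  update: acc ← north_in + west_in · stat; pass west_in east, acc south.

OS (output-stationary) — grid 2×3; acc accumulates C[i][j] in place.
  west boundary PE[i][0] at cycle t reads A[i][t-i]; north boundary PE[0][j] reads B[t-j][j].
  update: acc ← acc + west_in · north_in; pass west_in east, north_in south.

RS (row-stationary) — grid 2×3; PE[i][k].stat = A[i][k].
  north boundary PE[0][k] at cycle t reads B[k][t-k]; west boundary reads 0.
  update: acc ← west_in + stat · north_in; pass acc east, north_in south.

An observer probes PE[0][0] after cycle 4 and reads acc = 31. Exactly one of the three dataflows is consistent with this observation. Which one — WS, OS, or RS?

— WS: 3×3; PE[0][0] trace:
  @0  [0,0]  acc 1  |  →1  ↓1
  @1  [0,0]  acc 5  |  →5  ↓5
  @2  [0,0]  acc 0  |  →0  ↓0
  @3  [0,0]  acc 0  |  →0  ↓0
  @4  [0,0]  acc 0  |  →0  ↓0
— OS: 2×3; PE[0][0] trace:
  @0  [0,0]  acc 1  |  →1  ↓1
  @1  [0,0]  acc 6  |  →1  ↓5
  @2  [0,0]  acc 31  |  →5  ↓5
  @3  [0,0]  acc 31  |  →0  ↓0
  @4  [0,0]  acc 31  |  →0  ↓0
— RS: 2×3; PE[0][0] trace:
  @0  [0,0]  acc 1  |  →1  ↓1
  @1  [0,0]  acc 1  |  →1  ↓1
  @2  [0,0]  acc 3  |  →3  ↓3
  @3  [0,0]  acc 0  |  →0  ↓0
  @4  [0,0]  acc 0  |  →0  ↓0

dataflow = OS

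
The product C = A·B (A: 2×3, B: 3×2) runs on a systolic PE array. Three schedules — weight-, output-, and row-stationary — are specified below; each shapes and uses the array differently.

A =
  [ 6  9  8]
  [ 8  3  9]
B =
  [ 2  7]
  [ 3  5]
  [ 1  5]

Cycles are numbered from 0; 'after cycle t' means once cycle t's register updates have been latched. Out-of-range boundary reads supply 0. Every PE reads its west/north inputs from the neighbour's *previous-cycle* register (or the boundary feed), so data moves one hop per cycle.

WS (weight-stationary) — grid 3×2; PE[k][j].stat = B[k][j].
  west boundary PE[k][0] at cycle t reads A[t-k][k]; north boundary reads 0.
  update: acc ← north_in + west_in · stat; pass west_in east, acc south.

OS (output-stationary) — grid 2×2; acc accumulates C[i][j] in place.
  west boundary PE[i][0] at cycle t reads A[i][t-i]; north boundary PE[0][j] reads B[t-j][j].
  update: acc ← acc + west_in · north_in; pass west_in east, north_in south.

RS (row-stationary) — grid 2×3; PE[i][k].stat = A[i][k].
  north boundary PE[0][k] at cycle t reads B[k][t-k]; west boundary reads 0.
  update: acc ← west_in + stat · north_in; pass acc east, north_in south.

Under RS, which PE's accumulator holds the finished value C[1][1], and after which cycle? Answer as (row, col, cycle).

(row, col, cycle) = (1, 2, 4)

RS: C[1][1] accumulates in PE[1][2]:
  t=0 PE[1][2]: acc=0 h=0 v=0
  t=1 PE[1][2]: acc=0 h=0 v=0
  t=2 PE[1][2]: acc=0 h=0 v=0
  t=3 PE[1][2]: acc=34 h=34 v=1
  t=4 PE[1][2]: acc=116 h=116 v=5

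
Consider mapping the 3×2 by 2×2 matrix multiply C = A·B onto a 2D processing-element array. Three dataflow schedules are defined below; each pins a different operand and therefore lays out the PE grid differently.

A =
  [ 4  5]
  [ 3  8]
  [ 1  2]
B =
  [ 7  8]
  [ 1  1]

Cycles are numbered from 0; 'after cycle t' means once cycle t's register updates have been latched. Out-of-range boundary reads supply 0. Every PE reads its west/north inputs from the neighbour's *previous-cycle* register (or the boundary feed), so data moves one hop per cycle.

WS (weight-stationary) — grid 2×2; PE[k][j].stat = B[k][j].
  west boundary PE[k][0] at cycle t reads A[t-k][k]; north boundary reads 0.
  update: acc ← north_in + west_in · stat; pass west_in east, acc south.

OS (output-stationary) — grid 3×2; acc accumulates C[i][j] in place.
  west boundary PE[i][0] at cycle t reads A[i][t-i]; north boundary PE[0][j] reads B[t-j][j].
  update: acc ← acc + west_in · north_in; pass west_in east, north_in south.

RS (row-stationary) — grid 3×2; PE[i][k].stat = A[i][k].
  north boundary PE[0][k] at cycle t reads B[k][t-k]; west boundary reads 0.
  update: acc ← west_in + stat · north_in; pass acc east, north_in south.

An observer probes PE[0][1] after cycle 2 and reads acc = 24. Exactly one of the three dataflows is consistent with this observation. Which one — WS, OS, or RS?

dataflow = WS

Under WS (2×2), PE[0][1]:
  cycle 0: PE[0][1] → acc 0, east 0, south 0
  cycle 1: PE[0][1] → acc 32, east 4, south 32
  cycle 2: PE[0][1] → acc 24, east 3, south 24
Under OS (3×2), PE[0][1]:
  cycle 0: PE[0][1] → acc 0, east 0, south 0
  cycle 1: PE[0][1] → acc 32, east 4, south 8
  cycle 2: PE[0][1] → acc 37, east 5, south 1
Under RS (3×2), PE[0][1]:
  cycle 0: PE[0][1] → acc 0, east 0, south 0
  cycle 1: PE[0][1] → acc 33, east 33, south 1
  cycle 2: PE[0][1] → acc 37, east 37, south 1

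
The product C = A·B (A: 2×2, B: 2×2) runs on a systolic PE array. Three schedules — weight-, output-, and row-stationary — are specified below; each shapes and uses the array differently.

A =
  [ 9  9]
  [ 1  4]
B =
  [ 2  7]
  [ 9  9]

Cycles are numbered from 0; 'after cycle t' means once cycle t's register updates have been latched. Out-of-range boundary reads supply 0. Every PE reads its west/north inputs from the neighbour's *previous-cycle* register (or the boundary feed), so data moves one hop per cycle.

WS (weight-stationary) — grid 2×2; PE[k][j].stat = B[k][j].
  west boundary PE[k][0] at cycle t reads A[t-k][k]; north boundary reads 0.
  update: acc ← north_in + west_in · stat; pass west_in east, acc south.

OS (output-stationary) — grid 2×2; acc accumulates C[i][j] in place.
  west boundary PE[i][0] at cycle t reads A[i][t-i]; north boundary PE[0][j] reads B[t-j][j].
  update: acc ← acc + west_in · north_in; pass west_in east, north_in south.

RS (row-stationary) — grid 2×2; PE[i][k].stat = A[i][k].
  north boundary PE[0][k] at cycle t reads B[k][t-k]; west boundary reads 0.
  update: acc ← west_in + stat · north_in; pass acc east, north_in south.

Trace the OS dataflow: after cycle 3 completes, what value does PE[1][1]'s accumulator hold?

OS on a 2×2 grid — tracing PE[1][1] and its feeders:
  [0] (0,1) acc=0 (h:0 v:0)
  [0] (1,0) acc=0 (h:0 v:0)
  [0] (1,1) acc=0 (h:0 v:0)
  [1] (0,1) acc=63 (h:9 v:7)
  [1] (1,0) acc=2 (h:1 v:2)
  [1] (1,1) acc=0 (h:0 v:0)
  [2] (0,1) acc=144 (h:9 v:9)
  [2] (1,0) acc=38 (h:4 v:9)
  [2] (1,1) acc=7 (h:1 v:7)
  [3] (0,1) acc=144 (h:0 v:0)
  [3] (1,0) acc=38 (h:0 v:0)
  [3] (1,1) acc=43 (h:4 v:9)

PE[1][1].acc = 43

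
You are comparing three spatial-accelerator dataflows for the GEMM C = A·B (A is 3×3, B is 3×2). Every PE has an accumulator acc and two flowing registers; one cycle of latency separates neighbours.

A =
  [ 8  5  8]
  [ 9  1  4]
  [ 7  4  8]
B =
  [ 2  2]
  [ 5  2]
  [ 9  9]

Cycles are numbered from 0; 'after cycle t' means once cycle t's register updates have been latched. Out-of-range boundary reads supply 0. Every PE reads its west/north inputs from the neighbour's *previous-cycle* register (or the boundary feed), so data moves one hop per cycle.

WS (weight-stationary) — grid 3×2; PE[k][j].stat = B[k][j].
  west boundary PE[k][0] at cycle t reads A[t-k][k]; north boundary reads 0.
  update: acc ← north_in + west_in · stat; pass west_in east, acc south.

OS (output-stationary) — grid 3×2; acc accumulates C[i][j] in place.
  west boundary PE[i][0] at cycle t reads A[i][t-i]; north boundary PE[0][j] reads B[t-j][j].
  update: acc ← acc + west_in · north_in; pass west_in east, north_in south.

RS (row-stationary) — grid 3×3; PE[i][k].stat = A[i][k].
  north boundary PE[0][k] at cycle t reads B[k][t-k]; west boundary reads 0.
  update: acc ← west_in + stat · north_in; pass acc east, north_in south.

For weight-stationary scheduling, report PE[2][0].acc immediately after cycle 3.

WS 3×2: PE[2][0] cycle-by-cycle (with neighbour feeds):
  c0 r1c0: 0 / 0 / 0
  c0 r2c0: 0 / 0 / 0
  c1 r1c0: 41 / 5 / 41
  c1 r2c0: 0 / 0 / 0
  c2 r1c0: 23 / 1 / 23
  c2 r2c0: 113 / 8 / 113
  c3 r1c0: 34 / 4 / 34
  c3 r2c0: 59 / 4 / 59

PE[2][0].acc = 59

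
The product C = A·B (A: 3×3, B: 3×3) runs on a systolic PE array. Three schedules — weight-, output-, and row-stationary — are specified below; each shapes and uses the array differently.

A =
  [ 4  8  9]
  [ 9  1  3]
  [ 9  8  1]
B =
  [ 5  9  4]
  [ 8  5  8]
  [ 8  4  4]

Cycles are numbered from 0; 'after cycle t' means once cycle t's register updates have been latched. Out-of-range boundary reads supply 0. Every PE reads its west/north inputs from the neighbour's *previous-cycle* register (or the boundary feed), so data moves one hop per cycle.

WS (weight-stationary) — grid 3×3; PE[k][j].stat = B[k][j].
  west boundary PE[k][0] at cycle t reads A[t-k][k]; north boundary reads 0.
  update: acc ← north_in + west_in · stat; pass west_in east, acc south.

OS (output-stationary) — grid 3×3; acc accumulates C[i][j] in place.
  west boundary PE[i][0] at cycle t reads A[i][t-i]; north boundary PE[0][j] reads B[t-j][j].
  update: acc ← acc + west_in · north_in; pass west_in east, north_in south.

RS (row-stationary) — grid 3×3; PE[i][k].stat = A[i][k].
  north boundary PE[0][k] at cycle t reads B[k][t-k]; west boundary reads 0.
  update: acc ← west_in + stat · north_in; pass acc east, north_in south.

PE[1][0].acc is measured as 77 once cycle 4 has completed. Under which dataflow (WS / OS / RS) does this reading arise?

dataflow = OS

— WS: 3×3; PE[1][0] trace:
  0: (1,0).acc=0  regs=<0,0>
  1: (1,0).acc=84  regs=<8,84>
  2: (1,0).acc=53  regs=<1,53>
  3: (1,0).acc=109  regs=<8,109>
  4: (1,0).acc=0  regs=<0,0>
— OS: 3×3; PE[1][0] trace:
  0: (1,0).acc=0  regs=<0,0>
  1: (1,0).acc=45  regs=<9,5>
  2: (1,0).acc=53  regs=<1,8>
  3: (1,0).acc=77  regs=<3,8>
  4: (1,0).acc=77  regs=<0,0>
— RS: 3×3; PE[1][0] trace:
  0: (1,0).acc=0  regs=<0,0>
  1: (1,0).acc=45  regs=<45,5>
  2: (1,0).acc=81  regs=<81,9>
  3: (1,0).acc=36  regs=<36,4>
  4: (1,0).acc=0  regs=<0,0>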